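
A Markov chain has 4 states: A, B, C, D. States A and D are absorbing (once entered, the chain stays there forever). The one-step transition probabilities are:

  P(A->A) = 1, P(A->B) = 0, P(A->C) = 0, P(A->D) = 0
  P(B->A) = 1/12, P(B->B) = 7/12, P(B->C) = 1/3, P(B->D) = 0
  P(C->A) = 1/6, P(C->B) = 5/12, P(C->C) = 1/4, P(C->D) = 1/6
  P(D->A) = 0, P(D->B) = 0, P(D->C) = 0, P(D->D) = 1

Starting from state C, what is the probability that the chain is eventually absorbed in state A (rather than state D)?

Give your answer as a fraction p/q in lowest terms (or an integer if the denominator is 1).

Let a_i = P(absorbed in A | start in state i).
Boundary conditions: a_A = 1, a_D = 0.
For each transient state i, a_i = sum_j P(i->j) * a_j:
  a_B = 1/12*a_A + 7/12*a_B + 1/3*a_C + 0*a_D
  a_C = 1/6*a_A + 5/12*a_B + 1/4*a_C + 1/6*a_D

Substituting a_A = 1 and a_D = 0, rearrange to (I - Q) a = r where r[i] = P(i -> A):
  [5/12, -1/3] . (a_B, a_C) = 1/12
  [-5/12, 3/4] . (a_B, a_C) = 1/6

Solving yields:
  a_B = 17/25
  a_C = 3/5

Starting state is C, so the absorption probability is a_C = 3/5.

Answer: 3/5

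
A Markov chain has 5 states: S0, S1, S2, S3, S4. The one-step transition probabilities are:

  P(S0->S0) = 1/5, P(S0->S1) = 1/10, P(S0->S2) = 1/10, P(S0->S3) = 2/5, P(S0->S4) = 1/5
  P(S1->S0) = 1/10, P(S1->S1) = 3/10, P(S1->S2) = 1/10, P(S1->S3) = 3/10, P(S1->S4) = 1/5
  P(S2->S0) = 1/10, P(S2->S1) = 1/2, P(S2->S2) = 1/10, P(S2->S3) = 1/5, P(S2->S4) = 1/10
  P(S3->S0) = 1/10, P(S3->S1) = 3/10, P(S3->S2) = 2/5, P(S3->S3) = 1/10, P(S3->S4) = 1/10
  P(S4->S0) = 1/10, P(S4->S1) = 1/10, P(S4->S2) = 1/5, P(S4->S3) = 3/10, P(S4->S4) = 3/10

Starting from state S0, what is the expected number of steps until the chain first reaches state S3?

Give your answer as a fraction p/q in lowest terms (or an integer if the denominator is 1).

Let h_i = expected steps to first reach S3 from state i.
Boundary: h_S3 = 0.
First-step equations for the other states:
  h_S0 = 1 + 1/5*h_S0 + 1/10*h_S1 + 1/10*h_S2 + 2/5*h_S3 + 1/5*h_S4
  h_S1 = 1 + 1/10*h_S0 + 3/10*h_S1 + 1/10*h_S2 + 3/10*h_S3 + 1/5*h_S4
  h_S2 = 1 + 1/10*h_S0 + 1/2*h_S1 + 1/10*h_S2 + 1/5*h_S3 + 1/10*h_S4
  h_S4 = 1 + 1/10*h_S0 + 1/10*h_S1 + 1/5*h_S2 + 3/10*h_S3 + 3/10*h_S4

Substituting h_S3 = 0 and rearranging gives the linear system (I - Q) h = 1:
  [4/5, -1/10, -1/10, -1/5] . (h_S0, h_S1, h_S2, h_S4) = 1
  [-1/10, 7/10, -1/10, -1/5] . (h_S0, h_S1, h_S2, h_S4) = 1
  [-1/10, -1/2, 9/10, -1/10] . (h_S0, h_S1, h_S2, h_S4) = 1
  [-1/10, -1/10, -1/5, 7/10] . (h_S0, h_S1, h_S2, h_S4) = 1

Solving yields:
  h_S0 = 7280/2449
  h_S1 = 8190/2449
  h_S2 = 9000/2449
  h_S4 = 8280/2449

Starting state is S0, so the expected hitting time is h_S0 = 7280/2449.

Answer: 7280/2449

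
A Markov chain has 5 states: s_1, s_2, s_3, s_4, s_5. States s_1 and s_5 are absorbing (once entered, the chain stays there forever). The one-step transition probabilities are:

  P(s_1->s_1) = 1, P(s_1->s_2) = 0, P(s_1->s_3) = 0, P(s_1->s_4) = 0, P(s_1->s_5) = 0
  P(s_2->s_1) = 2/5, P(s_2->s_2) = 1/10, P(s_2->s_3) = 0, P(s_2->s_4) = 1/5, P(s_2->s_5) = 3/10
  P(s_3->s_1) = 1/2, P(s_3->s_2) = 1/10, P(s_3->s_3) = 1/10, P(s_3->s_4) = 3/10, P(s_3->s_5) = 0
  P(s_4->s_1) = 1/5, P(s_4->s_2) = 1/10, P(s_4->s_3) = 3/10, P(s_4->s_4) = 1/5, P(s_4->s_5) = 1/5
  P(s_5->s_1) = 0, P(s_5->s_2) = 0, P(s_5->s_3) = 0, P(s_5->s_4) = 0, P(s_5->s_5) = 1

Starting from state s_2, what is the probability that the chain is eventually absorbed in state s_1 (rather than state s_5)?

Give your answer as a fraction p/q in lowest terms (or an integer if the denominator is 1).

Answer: 106/181

Derivation:
Let a_i = P(absorbed in s_1 | start in state i).
Boundary conditions: a_s_1 = 1, a_s_5 = 0.
For each transient state i, a_i = sum_j P(i->j) * a_j:
  a_s_2 = 2/5*a_s_1 + 1/10*a_s_2 + 0*a_s_3 + 1/5*a_s_4 + 3/10*a_s_5
  a_s_3 = 1/2*a_s_1 + 1/10*a_s_2 + 1/10*a_s_3 + 3/10*a_s_4 + 0*a_s_5
  a_s_4 = 1/5*a_s_1 + 1/10*a_s_2 + 3/10*a_s_3 + 1/5*a_s_4 + 1/5*a_s_5

Substituting a_s_1 = 1 and a_s_5 = 0, rearrange to (I - Q) a = r where r[i] = P(i -> s_1):
  [9/10, 0, -1/5] . (a_s_2, a_s_3, a_s_4) = 2/5
  [-1/10, 9/10, -3/10] . (a_s_2, a_s_3, a_s_4) = 1/2
  [-1/10, -3/10, 4/5] . (a_s_2, a_s_3, a_s_4) = 1/5

Solving yields:
  a_s_2 = 106/181
  a_s_3 = 452/543
  a_s_4 = 115/181

Starting state is s_2, so the absorption probability is a_s_2 = 106/181.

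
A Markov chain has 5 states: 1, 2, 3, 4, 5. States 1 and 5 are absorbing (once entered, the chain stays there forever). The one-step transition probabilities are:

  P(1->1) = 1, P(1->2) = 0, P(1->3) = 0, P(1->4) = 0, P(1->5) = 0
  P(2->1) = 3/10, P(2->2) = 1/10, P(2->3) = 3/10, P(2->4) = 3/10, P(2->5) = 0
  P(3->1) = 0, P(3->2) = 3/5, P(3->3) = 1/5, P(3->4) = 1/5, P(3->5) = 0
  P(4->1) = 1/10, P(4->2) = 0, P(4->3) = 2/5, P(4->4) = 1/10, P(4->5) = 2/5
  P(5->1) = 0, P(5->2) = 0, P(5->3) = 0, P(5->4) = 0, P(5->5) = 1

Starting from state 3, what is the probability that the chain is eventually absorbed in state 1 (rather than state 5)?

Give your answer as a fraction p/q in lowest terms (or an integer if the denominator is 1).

Let a_i = P(absorbed in 1 | start in state i).
Boundary conditions: a_1 = 1, a_5 = 0.
For each transient state i, a_i = sum_j P(i->j) * a_j:
  a_2 = 3/10*a_1 + 1/10*a_2 + 3/10*a_3 + 3/10*a_4 + 0*a_5
  a_3 = 0*a_1 + 3/5*a_2 + 1/5*a_3 + 1/5*a_4 + 0*a_5
  a_4 = 1/10*a_1 + 0*a_2 + 2/5*a_3 + 1/10*a_4 + 2/5*a_5

Substituting a_1 = 1 and a_5 = 0, rearrange to (I - Q) a = r where r[i] = P(i -> 1):
  [9/10, -3/10, -3/10] . (a_2, a_3, a_4) = 3/10
  [-3/5, 4/5, -1/5] . (a_2, a_3, a_4) = 0
  [0, -2/5, 9/10] . (a_2, a_3, a_4) = 1/10

Solving yields:
  a_2 = 37/57
  a_3 = 11/19
  a_4 = 7/19

Starting state is 3, so the absorption probability is a_3 = 11/19.

Answer: 11/19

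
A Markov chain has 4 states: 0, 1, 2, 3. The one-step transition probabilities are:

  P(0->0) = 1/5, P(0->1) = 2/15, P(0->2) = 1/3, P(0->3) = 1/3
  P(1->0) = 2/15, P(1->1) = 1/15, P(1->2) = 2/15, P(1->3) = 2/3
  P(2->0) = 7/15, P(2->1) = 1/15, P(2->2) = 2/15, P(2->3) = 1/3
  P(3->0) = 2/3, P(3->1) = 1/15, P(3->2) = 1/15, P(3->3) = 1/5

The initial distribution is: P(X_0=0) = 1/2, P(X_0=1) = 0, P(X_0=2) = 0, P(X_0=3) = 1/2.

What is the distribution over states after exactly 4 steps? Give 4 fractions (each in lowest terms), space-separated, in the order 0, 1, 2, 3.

Propagating the distribution step by step (d_{t+1} = d_t * P):
d_0 = (0=1/2, 1=0, 2=0, 3=1/2)
  d_1[0] = 1/2*1/5 + 0*2/15 + 0*7/15 + 1/2*2/3 = 13/30
  d_1[1] = 1/2*2/15 + 0*1/15 + 0*1/15 + 1/2*1/15 = 1/10
  d_1[2] = 1/2*1/3 + 0*2/15 + 0*2/15 + 1/2*1/15 = 1/5
  d_1[3] = 1/2*1/3 + 0*2/3 + 0*1/3 + 1/2*1/5 = 4/15
d_1 = (0=13/30, 1=1/10, 2=1/5, 3=4/15)
  d_2[0] = 13/30*1/5 + 1/10*2/15 + 1/5*7/15 + 4/15*2/3 = 167/450
  d_2[1] = 13/30*2/15 + 1/10*1/15 + 1/5*1/15 + 4/15*1/15 = 43/450
  d_2[2] = 13/30*1/3 + 1/10*2/15 + 1/5*2/15 + 4/15*1/15 = 91/450
  d_2[3] = 13/30*1/3 + 1/10*2/3 + 1/5*1/3 + 4/15*1/5 = 149/450
d_2 = (0=167/450, 1=43/450, 2=91/450, 3=149/450)
  d_3[0] = 167/450*1/5 + 43/450*2/15 + 91/450*7/15 + 149/450*2/3 = 1357/3375
  d_3[1] = 167/450*2/15 + 43/450*1/15 + 91/450*1/15 + 149/450*1/15 = 617/6750
  d_3[2] = 167/450*1/3 + 43/450*2/15 + 91/450*2/15 + 149/450*1/15 = 626/3375
  d_3[3] = 167/450*1/3 + 43/450*2/3 + 91/450*1/3 + 149/450*1/5 = 2167/6750
d_3 = (0=1357/3375, 1=617/6750, 2=626/3375, 3=2167/6750)
  d_4[0] = 1357/3375*1/5 + 617/6750*2/15 + 626/3375*7/15 + 2167/6750*2/3 = 1327/3375
  d_4[1] = 1357/3375*2/15 + 617/6750*1/15 + 626/3375*1/15 + 2167/6750*1/15 = 4732/50625
  d_4[2] = 1357/3375*1/3 + 617/6750*2/15 + 626/3375*2/15 + 2167/6750*1/15 = 779/4050
  d_4[3] = 1357/3375*1/3 + 617/6750*2/3 + 626/3375*1/3 + 2167/6750*1/5 = 32501/101250
d_4 = (0=1327/3375, 1=4732/50625, 2=779/4050, 3=32501/101250)

Answer: 1327/3375 4732/50625 779/4050 32501/101250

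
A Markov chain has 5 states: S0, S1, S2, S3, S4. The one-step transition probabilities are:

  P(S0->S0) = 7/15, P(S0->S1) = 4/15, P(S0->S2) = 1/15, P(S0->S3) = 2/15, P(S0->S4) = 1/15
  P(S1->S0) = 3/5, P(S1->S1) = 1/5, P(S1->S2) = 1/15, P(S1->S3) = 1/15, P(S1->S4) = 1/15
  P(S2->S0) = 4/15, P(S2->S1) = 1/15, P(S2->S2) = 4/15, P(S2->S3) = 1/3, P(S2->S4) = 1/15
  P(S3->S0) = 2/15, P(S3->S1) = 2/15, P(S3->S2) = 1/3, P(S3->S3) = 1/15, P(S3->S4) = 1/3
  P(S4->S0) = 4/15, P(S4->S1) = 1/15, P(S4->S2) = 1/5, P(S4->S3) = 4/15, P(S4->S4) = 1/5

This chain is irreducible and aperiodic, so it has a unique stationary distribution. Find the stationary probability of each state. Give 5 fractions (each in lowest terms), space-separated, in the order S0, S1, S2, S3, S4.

The stationary distribution satisfies pi = pi * P, i.e.:
  pi_S0 = 7/15*pi_S0 + 3/5*pi_S1 + 4/15*pi_S2 + 2/15*pi_S3 + 4/15*pi_S4
  pi_S1 = 4/15*pi_S0 + 1/5*pi_S1 + 1/15*pi_S2 + 2/15*pi_S3 + 1/15*pi_S4
  pi_S2 = 1/15*pi_S0 + 1/15*pi_S1 + 4/15*pi_S2 + 1/3*pi_S3 + 1/5*pi_S4
  pi_S3 = 2/15*pi_S0 + 1/15*pi_S1 + 1/3*pi_S2 + 1/15*pi_S3 + 4/15*pi_S4
  pi_S4 = 1/15*pi_S0 + 1/15*pi_S1 + 1/15*pi_S2 + 1/3*pi_S3 + 1/5*pi_S4
with normalization: pi_S0 + pi_S1 + pi_S2 + pi_S3 + pi_S4 = 1.

Using the first 4 balance equations plus normalization, the linear system A*pi = b is:
  [-8/15, 3/5, 4/15, 2/15, 4/15] . pi = 0
  [4/15, -4/5, 1/15, 2/15, 1/15] . pi = 0
  [1/15, 1/15, -11/15, 1/3, 1/5] . pi = 0
  [2/15, 1/15, 1/3, -14/15, 4/15] . pi = 0
  [1, 1, 1, 1, 1] . pi = 1

Solving yields:
  pi_S0 = 1475/3876
  pi_S1 = 343/1938
  pi_S2 = 305/1938
  pi_S3 = 617/3876
  pi_S4 = 122/969

Verification (pi * P):
  1475/3876*7/15 + 343/1938*3/5 + 305/1938*4/15 + 617/3876*2/15 + 122/969*4/15 = 1475/3876 = pi_S0  (ok)
  1475/3876*4/15 + 343/1938*1/5 + 305/1938*1/15 + 617/3876*2/15 + 122/969*1/15 = 343/1938 = pi_S1  (ok)
  1475/3876*1/15 + 343/1938*1/15 + 305/1938*4/15 + 617/3876*1/3 + 122/969*1/5 = 305/1938 = pi_S2  (ok)
  1475/3876*2/15 + 343/1938*1/15 + 305/1938*1/3 + 617/3876*1/15 + 122/969*4/15 = 617/3876 = pi_S3  (ok)
  1475/3876*1/15 + 343/1938*1/15 + 305/1938*1/15 + 617/3876*1/3 + 122/969*1/5 = 122/969 = pi_S4  (ok)

Answer: 1475/3876 343/1938 305/1938 617/3876 122/969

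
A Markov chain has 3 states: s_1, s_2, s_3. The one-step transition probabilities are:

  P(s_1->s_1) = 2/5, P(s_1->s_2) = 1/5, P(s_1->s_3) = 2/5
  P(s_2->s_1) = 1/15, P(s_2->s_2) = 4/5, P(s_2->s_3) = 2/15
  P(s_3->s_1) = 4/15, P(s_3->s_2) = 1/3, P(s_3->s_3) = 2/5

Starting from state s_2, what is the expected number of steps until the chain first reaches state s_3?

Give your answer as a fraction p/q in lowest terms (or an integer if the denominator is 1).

Answer: 25/4

Derivation:
Let h_i = expected steps to first reach s_3 from state i.
Boundary: h_s_3 = 0.
First-step equations for the other states:
  h_s_1 = 1 + 2/5*h_s_1 + 1/5*h_s_2 + 2/5*h_s_3
  h_s_2 = 1 + 1/15*h_s_1 + 4/5*h_s_2 + 2/15*h_s_3

Substituting h_s_3 = 0 and rearranging gives the linear system (I - Q) h = 1:
  [3/5, -1/5] . (h_s_1, h_s_2) = 1
  [-1/15, 1/5] . (h_s_1, h_s_2) = 1

Solving yields:
  h_s_1 = 15/4
  h_s_2 = 25/4

Starting state is s_2, so the expected hitting time is h_s_2 = 25/4.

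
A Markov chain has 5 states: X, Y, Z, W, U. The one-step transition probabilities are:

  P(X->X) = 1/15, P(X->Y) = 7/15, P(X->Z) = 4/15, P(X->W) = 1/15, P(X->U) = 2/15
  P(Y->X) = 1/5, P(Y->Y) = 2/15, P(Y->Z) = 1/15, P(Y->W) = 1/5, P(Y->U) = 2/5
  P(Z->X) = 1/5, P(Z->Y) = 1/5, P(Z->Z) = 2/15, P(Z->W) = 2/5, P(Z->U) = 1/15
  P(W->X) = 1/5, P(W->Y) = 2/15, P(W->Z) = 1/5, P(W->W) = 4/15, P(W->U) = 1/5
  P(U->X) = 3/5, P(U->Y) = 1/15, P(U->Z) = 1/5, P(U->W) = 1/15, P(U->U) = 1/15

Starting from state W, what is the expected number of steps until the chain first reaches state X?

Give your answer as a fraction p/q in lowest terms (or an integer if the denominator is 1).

Let h_i = expected steps to first reach X from state i.
Boundary: h_X = 0.
First-step equations for the other states:
  h_Y = 1 + 1/5*h_X + 2/15*h_Y + 1/15*h_Z + 1/5*h_W + 2/5*h_U
  h_Z = 1 + 1/5*h_X + 1/5*h_Y + 2/15*h_Z + 2/5*h_W + 1/15*h_U
  h_W = 1 + 1/5*h_X + 2/15*h_Y + 1/5*h_Z + 4/15*h_W + 1/5*h_U
  h_U = 1 + 3/5*h_X + 1/15*h_Y + 1/5*h_Z + 1/15*h_W + 1/15*h_U

Substituting h_X = 0 and rearranging gives the linear system (I - Q) h = 1:
  [13/15, -1/15, -1/5, -2/5] . (h_Y, h_Z, h_W, h_U) = 1
  [-1/5, 13/15, -2/5, -1/15] . (h_Y, h_Z, h_W, h_U) = 1
  [-2/15, -1/5, 11/15, -1/5] . (h_Y, h_Z, h_W, h_U) = 1
  [-1/15, -1/5, -1/15, 14/15] . (h_Y, h_Z, h_W, h_U) = 1

Solving yields:
  h_Y = 9635/2832
  h_Z = 2705/708
  h_W = 10415/2832
  h_U = 115/48

Starting state is W, so the expected hitting time is h_W = 10415/2832.

Answer: 10415/2832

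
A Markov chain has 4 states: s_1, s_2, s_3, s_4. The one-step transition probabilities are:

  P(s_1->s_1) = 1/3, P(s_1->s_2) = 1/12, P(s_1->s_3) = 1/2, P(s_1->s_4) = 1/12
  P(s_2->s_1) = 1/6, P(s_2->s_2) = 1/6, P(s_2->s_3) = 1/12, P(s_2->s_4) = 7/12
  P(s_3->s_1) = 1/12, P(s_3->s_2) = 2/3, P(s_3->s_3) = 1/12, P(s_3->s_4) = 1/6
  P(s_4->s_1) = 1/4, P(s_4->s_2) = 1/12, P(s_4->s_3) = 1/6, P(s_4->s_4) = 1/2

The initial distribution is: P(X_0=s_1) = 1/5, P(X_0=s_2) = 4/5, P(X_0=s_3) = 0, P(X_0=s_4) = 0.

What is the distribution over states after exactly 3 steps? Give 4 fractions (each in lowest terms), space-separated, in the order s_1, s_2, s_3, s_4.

Propagating the distribution step by step (d_{t+1} = d_t * P):
d_0 = (s_1=1/5, s_2=4/5, s_3=0, s_4=0)
  d_1[s_1] = 1/5*1/3 + 4/5*1/6 + 0*1/12 + 0*1/4 = 1/5
  d_1[s_2] = 1/5*1/12 + 4/5*1/6 + 0*2/3 + 0*1/12 = 3/20
  d_1[s_3] = 1/5*1/2 + 4/5*1/12 + 0*1/12 + 0*1/6 = 1/6
  d_1[s_4] = 1/5*1/12 + 4/5*7/12 + 0*1/6 + 0*1/2 = 29/60
d_1 = (s_1=1/5, s_2=3/20, s_3=1/6, s_4=29/60)
  d_2[s_1] = 1/5*1/3 + 3/20*1/6 + 1/6*1/12 + 29/60*1/4 = 163/720
  d_2[s_2] = 1/5*1/12 + 3/20*1/6 + 1/6*2/3 + 29/60*1/12 = 139/720
  d_2[s_3] = 1/5*1/2 + 3/20*1/12 + 1/6*1/12 + 29/60*1/6 = 149/720
  d_2[s_4] = 1/5*1/12 + 3/20*7/12 + 1/6*1/6 + 29/60*1/2 = 269/720
d_2 = (s_1=163/720, s_2=139/720, s_3=149/720, s_4=269/720)
  d_3[s_1] = 163/720*1/3 + 139/720*1/6 + 149/720*1/12 + 269/720*1/4 = 943/4320
  d_3[s_2] = 163/720*1/12 + 139/720*1/6 + 149/720*2/3 + 269/720*1/12 = 317/1440
  d_3[s_3] = 163/720*1/2 + 139/720*1/12 + 149/720*1/12 + 269/720*1/6 = 451/2160
  d_3[s_4] = 163/720*1/12 + 139/720*7/12 + 149/720*1/6 + 269/720*1/2 = 127/360
d_3 = (s_1=943/4320, s_2=317/1440, s_3=451/2160, s_4=127/360)

Answer: 943/4320 317/1440 451/2160 127/360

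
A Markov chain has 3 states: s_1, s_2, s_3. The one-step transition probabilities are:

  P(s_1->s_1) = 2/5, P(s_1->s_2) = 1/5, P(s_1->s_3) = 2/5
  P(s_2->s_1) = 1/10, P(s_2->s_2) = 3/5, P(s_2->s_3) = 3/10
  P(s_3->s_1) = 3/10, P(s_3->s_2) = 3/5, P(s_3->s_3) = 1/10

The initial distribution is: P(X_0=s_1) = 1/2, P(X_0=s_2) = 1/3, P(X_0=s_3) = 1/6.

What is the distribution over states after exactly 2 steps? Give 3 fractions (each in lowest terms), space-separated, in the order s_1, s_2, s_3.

Answer: 149/600 73/150 53/200

Derivation:
Propagating the distribution step by step (d_{t+1} = d_t * P):
d_0 = (s_1=1/2, s_2=1/3, s_3=1/6)
  d_1[s_1] = 1/2*2/5 + 1/3*1/10 + 1/6*3/10 = 17/60
  d_1[s_2] = 1/2*1/5 + 1/3*3/5 + 1/6*3/5 = 2/5
  d_1[s_3] = 1/2*2/5 + 1/3*3/10 + 1/6*1/10 = 19/60
d_1 = (s_1=17/60, s_2=2/5, s_3=19/60)
  d_2[s_1] = 17/60*2/5 + 2/5*1/10 + 19/60*3/10 = 149/600
  d_2[s_2] = 17/60*1/5 + 2/5*3/5 + 19/60*3/5 = 73/150
  d_2[s_3] = 17/60*2/5 + 2/5*3/10 + 19/60*1/10 = 53/200
d_2 = (s_1=149/600, s_2=73/150, s_3=53/200)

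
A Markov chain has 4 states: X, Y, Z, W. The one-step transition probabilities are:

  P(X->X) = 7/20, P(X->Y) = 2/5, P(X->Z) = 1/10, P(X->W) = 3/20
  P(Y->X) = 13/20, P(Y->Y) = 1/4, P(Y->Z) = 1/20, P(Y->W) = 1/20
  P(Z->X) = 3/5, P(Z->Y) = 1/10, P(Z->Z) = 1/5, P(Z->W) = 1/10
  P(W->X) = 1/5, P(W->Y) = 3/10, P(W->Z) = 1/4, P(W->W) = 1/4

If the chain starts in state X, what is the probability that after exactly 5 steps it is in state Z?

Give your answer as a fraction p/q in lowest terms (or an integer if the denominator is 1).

Answer: 184111/1600000

Derivation:
Computing P^5 by repeated multiplication:
P^1 =
  X: [7/20, 2/5, 1/10, 3/20]
  Y: [13/20, 1/4, 1/20, 1/20]
  Z: [3/5, 1/10, 1/5, 1/10]
  W: [1/5, 3/10, 1/4, 1/4]
P^2 =
  X: [189/400, 59/200, 9/80, 3/25]
  Y: [43/100, 137/400, 1/10, 51/400]
  Z: [83/200, 63/200, 13/100, 7/50]
  W: [93/200, 51/200, 59/400, 53/400]
P^3 =
  X: [3589/8000, 31/100, 229/2000, 203/1600]
  Y: [3669/8000, 2447/8000, 14/125, 247/2000]
  Z: [57/125, 1199/4000, 473/4000, 63/500]
  W: [887/2000, 1217/4000, 39/320, 1043/8000]
P^4 =
  X: [14483/32000, 24517/80000, 18397/160000, 10077/80000]
  Y: [36099/80000, 49307/160000, 18309/160000, 10093/80000]
  Z: [36047/80000, 24557/80000, 9259/80000, 10137/80000]
  W: [1447/3200, 24381/80000, 3729/32000, 20243/160000]
P^5 =
  X: [1445727/3200000, 15347/50000, 184111/1600000, 403843/3200000]
  Y: [1446829/3200000, 981853/3200000, 367869/3200000, 403449/3200000]
  Z: [361613/800000, 490501/1600000, 46093/400000, 201901/1600000]
  W: [361267/800000, 490679/1600000, 369257/3200000, 404317/3200000]

(P^5)[X -> Z] = 184111/1600000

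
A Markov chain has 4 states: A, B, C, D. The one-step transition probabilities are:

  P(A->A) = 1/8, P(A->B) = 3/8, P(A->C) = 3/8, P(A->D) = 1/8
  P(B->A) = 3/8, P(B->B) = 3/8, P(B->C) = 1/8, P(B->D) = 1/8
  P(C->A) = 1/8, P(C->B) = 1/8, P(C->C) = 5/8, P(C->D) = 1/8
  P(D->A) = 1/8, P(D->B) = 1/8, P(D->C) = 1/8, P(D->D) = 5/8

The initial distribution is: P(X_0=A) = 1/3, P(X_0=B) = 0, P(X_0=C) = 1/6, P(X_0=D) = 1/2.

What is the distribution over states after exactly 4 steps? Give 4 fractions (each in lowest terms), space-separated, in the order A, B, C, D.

Answer: 277/1536 115/512 253/768 17/64

Derivation:
Propagating the distribution step by step (d_{t+1} = d_t * P):
d_0 = (A=1/3, B=0, C=1/6, D=1/2)
  d_1[A] = 1/3*1/8 + 0*3/8 + 1/6*1/8 + 1/2*1/8 = 1/8
  d_1[B] = 1/3*3/8 + 0*3/8 + 1/6*1/8 + 1/2*1/8 = 5/24
  d_1[C] = 1/3*3/8 + 0*1/8 + 1/6*5/8 + 1/2*1/8 = 7/24
  d_1[D] = 1/3*1/8 + 0*1/8 + 1/6*1/8 + 1/2*5/8 = 3/8
d_1 = (A=1/8, B=5/24, C=7/24, D=3/8)
  d_2[A] = 1/8*1/8 + 5/24*3/8 + 7/24*1/8 + 3/8*1/8 = 17/96
  d_2[B] = 1/8*3/8 + 5/24*3/8 + 7/24*1/8 + 3/8*1/8 = 5/24
  d_2[C] = 1/8*3/8 + 5/24*1/8 + 7/24*5/8 + 3/8*1/8 = 29/96
  d_2[D] = 1/8*1/8 + 5/24*1/8 + 7/24*1/8 + 3/8*5/8 = 5/16
d_2 = (A=17/96, B=5/24, C=29/96, D=5/16)
  d_3[A] = 17/96*1/8 + 5/24*3/8 + 29/96*1/8 + 5/16*1/8 = 17/96
  d_3[B] = 17/96*3/8 + 5/24*3/8 + 29/96*1/8 + 5/16*1/8 = 85/384
  d_3[C] = 17/96*3/8 + 5/24*1/8 + 29/96*5/8 + 5/16*1/8 = 41/128
  d_3[D] = 17/96*1/8 + 5/24*1/8 + 29/96*1/8 + 5/16*5/8 = 9/32
d_3 = (A=17/96, B=85/384, C=41/128, D=9/32)
  d_4[A] = 17/96*1/8 + 85/384*3/8 + 41/128*1/8 + 9/32*1/8 = 277/1536
  d_4[B] = 17/96*3/8 + 85/384*3/8 + 41/128*1/8 + 9/32*1/8 = 115/512
  d_4[C] = 17/96*3/8 + 85/384*1/8 + 41/128*5/8 + 9/32*1/8 = 253/768
  d_4[D] = 17/96*1/8 + 85/384*1/8 + 41/128*1/8 + 9/32*5/8 = 17/64
d_4 = (A=277/1536, B=115/512, C=253/768, D=17/64)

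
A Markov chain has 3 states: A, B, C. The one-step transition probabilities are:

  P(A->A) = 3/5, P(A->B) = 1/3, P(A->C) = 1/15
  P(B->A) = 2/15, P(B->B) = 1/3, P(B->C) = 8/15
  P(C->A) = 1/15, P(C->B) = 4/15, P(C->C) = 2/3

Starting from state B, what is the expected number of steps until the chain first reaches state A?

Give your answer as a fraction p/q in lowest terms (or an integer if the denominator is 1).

Let h_i = expected steps to first reach A from state i.
Boundary: h_A = 0.
First-step equations for the other states:
  h_B = 1 + 2/15*h_A + 1/3*h_B + 8/15*h_C
  h_C = 1 + 1/15*h_A + 4/15*h_B + 2/3*h_C

Substituting h_A = 0 and rearranging gives the linear system (I - Q) h = 1:
  [2/3, -8/15] . (h_B, h_C) = 1
  [-4/15, 1/3] . (h_B, h_C) = 1

Solving yields:
  h_B = 65/6
  h_C = 35/3

Starting state is B, so the expected hitting time is h_B = 65/6.

Answer: 65/6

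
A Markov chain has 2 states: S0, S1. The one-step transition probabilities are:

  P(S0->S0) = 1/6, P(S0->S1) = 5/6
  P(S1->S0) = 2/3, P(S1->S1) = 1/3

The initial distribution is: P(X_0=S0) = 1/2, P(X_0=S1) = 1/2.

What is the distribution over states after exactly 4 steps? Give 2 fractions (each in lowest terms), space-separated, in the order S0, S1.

Propagating the distribution step by step (d_{t+1} = d_t * P):
d_0 = (S0=1/2, S1=1/2)
  d_1[S0] = 1/2*1/6 + 1/2*2/3 = 5/12
  d_1[S1] = 1/2*5/6 + 1/2*1/3 = 7/12
d_1 = (S0=5/12, S1=7/12)
  d_2[S0] = 5/12*1/6 + 7/12*2/3 = 11/24
  d_2[S1] = 5/12*5/6 + 7/12*1/3 = 13/24
d_2 = (S0=11/24, S1=13/24)
  d_3[S0] = 11/24*1/6 + 13/24*2/3 = 7/16
  d_3[S1] = 11/24*5/6 + 13/24*1/3 = 9/16
d_3 = (S0=7/16, S1=9/16)
  d_4[S0] = 7/16*1/6 + 9/16*2/3 = 43/96
  d_4[S1] = 7/16*5/6 + 9/16*1/3 = 53/96
d_4 = (S0=43/96, S1=53/96)

Answer: 43/96 53/96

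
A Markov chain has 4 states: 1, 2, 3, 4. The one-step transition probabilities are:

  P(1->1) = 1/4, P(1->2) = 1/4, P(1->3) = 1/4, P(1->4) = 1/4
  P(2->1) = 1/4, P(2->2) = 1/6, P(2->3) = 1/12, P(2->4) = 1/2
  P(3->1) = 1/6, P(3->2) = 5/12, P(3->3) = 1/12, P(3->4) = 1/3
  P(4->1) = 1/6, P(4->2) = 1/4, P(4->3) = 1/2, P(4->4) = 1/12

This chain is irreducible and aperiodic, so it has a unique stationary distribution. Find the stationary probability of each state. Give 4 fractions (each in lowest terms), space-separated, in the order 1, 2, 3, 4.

Answer: 175/849 227/849 202/849 245/849

Derivation:
The stationary distribution satisfies pi = pi * P, i.e.:
  pi_1 = 1/4*pi_1 + 1/4*pi_2 + 1/6*pi_3 + 1/6*pi_4
  pi_2 = 1/4*pi_1 + 1/6*pi_2 + 5/12*pi_3 + 1/4*pi_4
  pi_3 = 1/4*pi_1 + 1/12*pi_2 + 1/12*pi_3 + 1/2*pi_4
  pi_4 = 1/4*pi_1 + 1/2*pi_2 + 1/3*pi_3 + 1/12*pi_4
with normalization: pi_1 + pi_2 + pi_3 + pi_4 = 1.

Using the first 3 balance equations plus normalization, the linear system A*pi = b is:
  [-3/4, 1/4, 1/6, 1/6] . pi = 0
  [1/4, -5/6, 5/12, 1/4] . pi = 0
  [1/4, 1/12, -11/12, 1/2] . pi = 0
  [1, 1, 1, 1] . pi = 1

Solving yields:
  pi_1 = 175/849
  pi_2 = 227/849
  pi_3 = 202/849
  pi_4 = 245/849

Verification (pi * P):
  175/849*1/4 + 227/849*1/4 + 202/849*1/6 + 245/849*1/6 = 175/849 = pi_1  (ok)
  175/849*1/4 + 227/849*1/6 + 202/849*5/12 + 245/849*1/4 = 227/849 = pi_2  (ok)
  175/849*1/4 + 227/849*1/12 + 202/849*1/12 + 245/849*1/2 = 202/849 = pi_3  (ok)
  175/849*1/4 + 227/849*1/2 + 202/849*1/3 + 245/849*1/12 = 245/849 = pi_4  (ok)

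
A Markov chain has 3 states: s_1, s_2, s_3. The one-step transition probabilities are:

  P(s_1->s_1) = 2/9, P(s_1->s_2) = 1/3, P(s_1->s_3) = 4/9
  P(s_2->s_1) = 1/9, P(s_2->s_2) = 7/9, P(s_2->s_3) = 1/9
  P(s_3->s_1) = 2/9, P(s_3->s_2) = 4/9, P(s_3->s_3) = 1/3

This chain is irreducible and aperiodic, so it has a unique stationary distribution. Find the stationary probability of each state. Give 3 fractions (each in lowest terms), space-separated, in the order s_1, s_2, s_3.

The stationary distribution satisfies pi = pi * P, i.e.:
  pi_s_1 = 2/9*pi_s_1 + 1/9*pi_s_2 + 2/9*pi_s_3
  pi_s_2 = 1/3*pi_s_1 + 7/9*pi_s_2 + 4/9*pi_s_3
  pi_s_3 = 4/9*pi_s_1 + 1/9*pi_s_2 + 1/3*pi_s_3
with normalization: pi_s_1 + pi_s_2 + pi_s_3 = 1.

Using the first 2 balance equations plus normalization, the linear system A*pi = b is:
  [-7/9, 1/9, 2/9] . pi = 0
  [1/3, -2/9, 4/9] . pi = 0
  [1, 1, 1] . pi = 1

Solving yields:
  pi_s_1 = 8/53
  pi_s_2 = 34/53
  pi_s_3 = 11/53

Verification (pi * P):
  8/53*2/9 + 34/53*1/9 + 11/53*2/9 = 8/53 = pi_s_1  (ok)
  8/53*1/3 + 34/53*7/9 + 11/53*4/9 = 34/53 = pi_s_2  (ok)
  8/53*4/9 + 34/53*1/9 + 11/53*1/3 = 11/53 = pi_s_3  (ok)

Answer: 8/53 34/53 11/53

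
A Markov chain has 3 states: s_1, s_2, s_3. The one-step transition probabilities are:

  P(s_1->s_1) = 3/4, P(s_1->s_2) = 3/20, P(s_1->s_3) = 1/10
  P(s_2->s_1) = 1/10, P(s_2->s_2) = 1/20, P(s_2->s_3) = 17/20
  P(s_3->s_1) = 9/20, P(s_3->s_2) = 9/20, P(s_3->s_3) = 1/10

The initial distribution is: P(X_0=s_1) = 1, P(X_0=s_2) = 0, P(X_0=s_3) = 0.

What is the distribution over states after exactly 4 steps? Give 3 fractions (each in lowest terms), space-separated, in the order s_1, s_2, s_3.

Answer: 44373/80000 987/5000 3967/16000

Derivation:
Propagating the distribution step by step (d_{t+1} = d_t * P):
d_0 = (s_1=1, s_2=0, s_3=0)
  d_1[s_1] = 1*3/4 + 0*1/10 + 0*9/20 = 3/4
  d_1[s_2] = 1*3/20 + 0*1/20 + 0*9/20 = 3/20
  d_1[s_3] = 1*1/10 + 0*17/20 + 0*1/10 = 1/10
d_1 = (s_1=3/4, s_2=3/20, s_3=1/10)
  d_2[s_1] = 3/4*3/4 + 3/20*1/10 + 1/10*9/20 = 249/400
  d_2[s_2] = 3/4*3/20 + 3/20*1/20 + 1/10*9/20 = 33/200
  d_2[s_3] = 3/4*1/10 + 3/20*17/20 + 1/10*1/10 = 17/80
d_2 = (s_1=249/400, s_2=33/200, s_3=17/80)
  d_3[s_1] = 249/400*3/4 + 33/200*1/10 + 17/80*9/20 = 579/1000
  d_3[s_2] = 249/400*3/20 + 33/200*1/20 + 17/80*9/20 = 789/4000
  d_3[s_3] = 249/400*1/10 + 33/200*17/20 + 17/80*1/10 = 179/800
d_3 = (s_1=579/1000, s_2=789/4000, s_3=179/800)
  d_4[s_1] = 579/1000*3/4 + 789/4000*1/10 + 179/800*9/20 = 44373/80000
  d_4[s_2] = 579/1000*3/20 + 789/4000*1/20 + 179/800*9/20 = 987/5000
  d_4[s_3] = 579/1000*1/10 + 789/4000*17/20 + 179/800*1/10 = 3967/16000
d_4 = (s_1=44373/80000, s_2=987/5000, s_3=3967/16000)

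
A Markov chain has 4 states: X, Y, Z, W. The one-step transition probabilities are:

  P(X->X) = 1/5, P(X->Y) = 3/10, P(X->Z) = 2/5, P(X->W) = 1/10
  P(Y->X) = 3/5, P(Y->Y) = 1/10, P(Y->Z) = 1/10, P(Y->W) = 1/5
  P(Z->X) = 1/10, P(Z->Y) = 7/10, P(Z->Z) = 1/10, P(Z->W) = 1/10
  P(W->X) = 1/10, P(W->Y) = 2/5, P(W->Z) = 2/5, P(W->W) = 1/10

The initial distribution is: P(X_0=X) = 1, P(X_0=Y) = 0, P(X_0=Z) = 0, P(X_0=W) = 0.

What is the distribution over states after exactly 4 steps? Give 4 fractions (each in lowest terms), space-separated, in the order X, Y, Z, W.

Answer: 2867/10000 3407/10000 2419/10000 1307/10000

Derivation:
Propagating the distribution step by step (d_{t+1} = d_t * P):
d_0 = (X=1, Y=0, Z=0, W=0)
  d_1[X] = 1*1/5 + 0*3/5 + 0*1/10 + 0*1/10 = 1/5
  d_1[Y] = 1*3/10 + 0*1/10 + 0*7/10 + 0*2/5 = 3/10
  d_1[Z] = 1*2/5 + 0*1/10 + 0*1/10 + 0*2/5 = 2/5
  d_1[W] = 1*1/10 + 0*1/5 + 0*1/10 + 0*1/10 = 1/10
d_1 = (X=1/5, Y=3/10, Z=2/5, W=1/10)
  d_2[X] = 1/5*1/5 + 3/10*3/5 + 2/5*1/10 + 1/10*1/10 = 27/100
  d_2[Y] = 1/5*3/10 + 3/10*1/10 + 2/5*7/10 + 1/10*2/5 = 41/100
  d_2[Z] = 1/5*2/5 + 3/10*1/10 + 2/5*1/10 + 1/10*2/5 = 19/100
  d_2[W] = 1/5*1/10 + 3/10*1/5 + 2/5*1/10 + 1/10*1/10 = 13/100
d_2 = (X=27/100, Y=41/100, Z=19/100, W=13/100)
  d_3[X] = 27/100*1/5 + 41/100*3/5 + 19/100*1/10 + 13/100*1/10 = 83/250
  d_3[Y] = 27/100*3/10 + 41/100*1/10 + 19/100*7/10 + 13/100*2/5 = 307/1000
  d_3[Z] = 27/100*2/5 + 41/100*1/10 + 19/100*1/10 + 13/100*2/5 = 11/50
  d_3[W] = 27/100*1/10 + 41/100*1/5 + 19/100*1/10 + 13/100*1/10 = 141/1000
d_3 = (X=83/250, Y=307/1000, Z=11/50, W=141/1000)
  d_4[X] = 83/250*1/5 + 307/1000*3/5 + 11/50*1/10 + 141/1000*1/10 = 2867/10000
  d_4[Y] = 83/250*3/10 + 307/1000*1/10 + 11/50*7/10 + 141/1000*2/5 = 3407/10000
  d_4[Z] = 83/250*2/5 + 307/1000*1/10 + 11/50*1/10 + 141/1000*2/5 = 2419/10000
  d_4[W] = 83/250*1/10 + 307/1000*1/5 + 11/50*1/10 + 141/1000*1/10 = 1307/10000
d_4 = (X=2867/10000, Y=3407/10000, Z=2419/10000, W=1307/10000)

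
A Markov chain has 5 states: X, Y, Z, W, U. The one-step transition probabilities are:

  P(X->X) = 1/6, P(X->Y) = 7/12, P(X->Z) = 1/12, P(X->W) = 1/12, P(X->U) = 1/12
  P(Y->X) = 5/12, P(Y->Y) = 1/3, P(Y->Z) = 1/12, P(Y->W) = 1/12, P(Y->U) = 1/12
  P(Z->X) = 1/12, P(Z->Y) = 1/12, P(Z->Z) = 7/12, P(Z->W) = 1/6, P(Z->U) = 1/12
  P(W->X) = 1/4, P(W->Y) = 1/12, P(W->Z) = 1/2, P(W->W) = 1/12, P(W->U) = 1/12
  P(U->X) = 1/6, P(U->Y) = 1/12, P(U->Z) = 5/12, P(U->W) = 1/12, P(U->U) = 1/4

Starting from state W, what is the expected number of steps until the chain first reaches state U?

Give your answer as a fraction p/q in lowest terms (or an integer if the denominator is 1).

Answer: 12

Derivation:
Let h_i = expected steps to first reach U from state i.
Boundary: h_U = 0.
First-step equations for the other states:
  h_X = 1 + 1/6*h_X + 7/12*h_Y + 1/12*h_Z + 1/12*h_W + 1/12*h_U
  h_Y = 1 + 5/12*h_X + 1/3*h_Y + 1/12*h_Z + 1/12*h_W + 1/12*h_U
  h_Z = 1 + 1/12*h_X + 1/12*h_Y + 7/12*h_Z + 1/6*h_W + 1/12*h_U
  h_W = 1 + 1/4*h_X + 1/12*h_Y + 1/2*h_Z + 1/12*h_W + 1/12*h_U

Substituting h_U = 0 and rearranging gives the linear system (I - Q) h = 1:
  [5/6, -7/12, -1/12, -1/12] . (h_X, h_Y, h_Z, h_W) = 1
  [-5/12, 2/3, -1/12, -1/12] . (h_X, h_Y, h_Z, h_W) = 1
  [-1/12, -1/12, 5/12, -1/6] . (h_X, h_Y, h_Z, h_W) = 1
  [-1/4, -1/12, -1/2, 11/12] . (h_X, h_Y, h_Z, h_W) = 1

Solving yields:
  h_X = 12
  h_Y = 12
  h_Z = 12
  h_W = 12

Starting state is W, so the expected hitting time is h_W = 12.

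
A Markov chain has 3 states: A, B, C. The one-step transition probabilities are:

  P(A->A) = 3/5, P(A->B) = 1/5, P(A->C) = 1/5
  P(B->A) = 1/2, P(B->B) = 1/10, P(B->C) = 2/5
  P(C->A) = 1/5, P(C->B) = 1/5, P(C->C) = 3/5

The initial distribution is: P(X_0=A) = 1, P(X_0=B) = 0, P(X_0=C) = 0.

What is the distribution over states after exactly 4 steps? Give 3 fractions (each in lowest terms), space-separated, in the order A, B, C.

Propagating the distribution step by step (d_{t+1} = d_t * P):
d_0 = (A=1, B=0, C=0)
  d_1[A] = 1*3/5 + 0*1/2 + 0*1/5 = 3/5
  d_1[B] = 1*1/5 + 0*1/10 + 0*1/5 = 1/5
  d_1[C] = 1*1/5 + 0*2/5 + 0*3/5 = 1/5
d_1 = (A=3/5, B=1/5, C=1/5)
  d_2[A] = 3/5*3/5 + 1/5*1/2 + 1/5*1/5 = 1/2
  d_2[B] = 3/5*1/5 + 1/5*1/10 + 1/5*1/5 = 9/50
  d_2[C] = 3/5*1/5 + 1/5*2/5 + 1/5*3/5 = 8/25
d_2 = (A=1/2, B=9/50, C=8/25)
  d_3[A] = 1/2*3/5 + 9/50*1/2 + 8/25*1/5 = 227/500
  d_3[B] = 1/2*1/5 + 9/50*1/10 + 8/25*1/5 = 91/500
  d_3[C] = 1/2*1/5 + 9/50*2/5 + 8/25*3/5 = 91/250
d_3 = (A=227/500, B=91/500, C=91/250)
  d_4[A] = 227/500*3/5 + 91/500*1/2 + 91/250*1/5 = 2181/5000
  d_4[B] = 227/500*1/5 + 91/500*1/10 + 91/250*1/5 = 909/5000
  d_4[C] = 227/500*1/5 + 91/500*2/5 + 91/250*3/5 = 191/500
d_4 = (A=2181/5000, B=909/5000, C=191/500)

Answer: 2181/5000 909/5000 191/500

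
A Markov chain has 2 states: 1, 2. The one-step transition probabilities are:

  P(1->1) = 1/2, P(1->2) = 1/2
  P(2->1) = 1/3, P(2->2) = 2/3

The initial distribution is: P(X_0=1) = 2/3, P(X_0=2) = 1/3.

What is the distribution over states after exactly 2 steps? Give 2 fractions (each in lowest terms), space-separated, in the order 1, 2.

Answer: 11/27 16/27

Derivation:
Propagating the distribution step by step (d_{t+1} = d_t * P):
d_0 = (1=2/3, 2=1/3)
  d_1[1] = 2/3*1/2 + 1/3*1/3 = 4/9
  d_1[2] = 2/3*1/2 + 1/3*2/3 = 5/9
d_1 = (1=4/9, 2=5/9)
  d_2[1] = 4/9*1/2 + 5/9*1/3 = 11/27
  d_2[2] = 4/9*1/2 + 5/9*2/3 = 16/27
d_2 = (1=11/27, 2=16/27)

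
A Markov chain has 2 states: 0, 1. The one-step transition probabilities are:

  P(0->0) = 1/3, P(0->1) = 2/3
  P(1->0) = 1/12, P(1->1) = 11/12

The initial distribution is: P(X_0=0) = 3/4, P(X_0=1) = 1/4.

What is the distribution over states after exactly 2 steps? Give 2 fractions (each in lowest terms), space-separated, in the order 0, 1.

Propagating the distribution step by step (d_{t+1} = d_t * P):
d_0 = (0=3/4, 1=1/4)
  d_1[0] = 3/4*1/3 + 1/4*1/12 = 13/48
  d_1[1] = 3/4*2/3 + 1/4*11/12 = 35/48
d_1 = (0=13/48, 1=35/48)
  d_2[0] = 13/48*1/3 + 35/48*1/12 = 29/192
  d_2[1] = 13/48*2/3 + 35/48*11/12 = 163/192
d_2 = (0=29/192, 1=163/192)

Answer: 29/192 163/192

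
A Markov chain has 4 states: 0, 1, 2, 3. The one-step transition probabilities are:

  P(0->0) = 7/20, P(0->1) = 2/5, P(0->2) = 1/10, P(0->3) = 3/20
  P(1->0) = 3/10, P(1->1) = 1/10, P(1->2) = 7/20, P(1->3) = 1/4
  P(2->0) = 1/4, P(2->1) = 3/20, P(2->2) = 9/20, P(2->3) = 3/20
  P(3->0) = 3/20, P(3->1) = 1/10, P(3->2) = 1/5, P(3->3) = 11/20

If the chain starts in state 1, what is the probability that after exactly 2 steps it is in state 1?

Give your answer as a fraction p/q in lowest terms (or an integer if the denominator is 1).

Computing P^2 by repeated multiplication:
P^1 =
  0: [7/20, 2/5, 1/10, 3/20]
  1: [3/10, 1/10, 7/20, 1/4]
  2: [1/4, 3/20, 9/20, 3/20]
  3: [3/20, 1/10, 1/5, 11/20]
P^2 =
  0: [29/100, 21/100, 1/4, 1/4]
  1: [13/50, 83/400, 109/400, 13/50]
  2: [107/400, 79/400, 31/100, 9/40]
  3: [43/200, 31/200, 1/4, 19/50]

(P^2)[1 -> 1] = 83/400

Answer: 83/400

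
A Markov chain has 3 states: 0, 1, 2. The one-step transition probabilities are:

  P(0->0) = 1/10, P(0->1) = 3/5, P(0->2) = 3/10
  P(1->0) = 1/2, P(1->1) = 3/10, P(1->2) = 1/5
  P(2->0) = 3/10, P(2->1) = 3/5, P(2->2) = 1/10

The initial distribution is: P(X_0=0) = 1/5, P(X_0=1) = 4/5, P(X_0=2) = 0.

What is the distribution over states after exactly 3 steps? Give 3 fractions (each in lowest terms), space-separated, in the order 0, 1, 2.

Propagating the distribution step by step (d_{t+1} = d_t * P):
d_0 = (0=1/5, 1=4/5, 2=0)
  d_1[0] = 1/5*1/10 + 4/5*1/2 + 0*3/10 = 21/50
  d_1[1] = 1/5*3/5 + 4/5*3/10 + 0*3/5 = 9/25
  d_1[2] = 1/5*3/10 + 4/5*1/5 + 0*1/10 = 11/50
d_1 = (0=21/50, 1=9/25, 2=11/50)
  d_2[0] = 21/50*1/10 + 9/25*1/2 + 11/50*3/10 = 36/125
  d_2[1] = 21/50*3/5 + 9/25*3/10 + 11/50*3/5 = 123/250
  d_2[2] = 21/50*3/10 + 9/25*1/5 + 11/50*1/10 = 11/50
d_2 = (0=36/125, 1=123/250, 2=11/50)
  d_3[0] = 36/125*1/10 + 123/250*1/2 + 11/50*3/10 = 213/625
  d_3[1] = 36/125*3/5 + 123/250*3/10 + 11/50*3/5 = 1131/2500
  d_3[2] = 36/125*3/10 + 123/250*1/5 + 11/50*1/10 = 517/2500
d_3 = (0=213/625, 1=1131/2500, 2=517/2500)

Answer: 213/625 1131/2500 517/2500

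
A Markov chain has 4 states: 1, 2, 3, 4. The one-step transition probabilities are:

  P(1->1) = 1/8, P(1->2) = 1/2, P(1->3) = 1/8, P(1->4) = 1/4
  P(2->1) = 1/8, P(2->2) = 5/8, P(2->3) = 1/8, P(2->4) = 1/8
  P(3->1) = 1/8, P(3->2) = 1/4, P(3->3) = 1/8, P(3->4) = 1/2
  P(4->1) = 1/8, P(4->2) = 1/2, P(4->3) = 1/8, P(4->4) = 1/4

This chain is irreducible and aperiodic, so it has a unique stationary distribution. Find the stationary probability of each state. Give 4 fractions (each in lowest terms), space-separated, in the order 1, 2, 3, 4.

Answer: 1/8 15/28 1/8 3/14

Derivation:
The stationary distribution satisfies pi = pi * P, i.e.:
  pi_1 = 1/8*pi_1 + 1/8*pi_2 + 1/8*pi_3 + 1/8*pi_4
  pi_2 = 1/2*pi_1 + 5/8*pi_2 + 1/4*pi_3 + 1/2*pi_4
  pi_3 = 1/8*pi_1 + 1/8*pi_2 + 1/8*pi_3 + 1/8*pi_4
  pi_4 = 1/4*pi_1 + 1/8*pi_2 + 1/2*pi_3 + 1/4*pi_4
with normalization: pi_1 + pi_2 + pi_3 + pi_4 = 1.

Using the first 3 balance equations plus normalization, the linear system A*pi = b is:
  [-7/8, 1/8, 1/8, 1/8] . pi = 0
  [1/2, -3/8, 1/4, 1/2] . pi = 0
  [1/8, 1/8, -7/8, 1/8] . pi = 0
  [1, 1, 1, 1] . pi = 1

Solving yields:
  pi_1 = 1/8
  pi_2 = 15/28
  pi_3 = 1/8
  pi_4 = 3/14

Verification (pi * P):
  1/8*1/8 + 15/28*1/8 + 1/8*1/8 + 3/14*1/8 = 1/8 = pi_1  (ok)
  1/8*1/2 + 15/28*5/8 + 1/8*1/4 + 3/14*1/2 = 15/28 = pi_2  (ok)
  1/8*1/8 + 15/28*1/8 + 1/8*1/8 + 3/14*1/8 = 1/8 = pi_3  (ok)
  1/8*1/4 + 15/28*1/8 + 1/8*1/2 + 3/14*1/4 = 3/14 = pi_4  (ok)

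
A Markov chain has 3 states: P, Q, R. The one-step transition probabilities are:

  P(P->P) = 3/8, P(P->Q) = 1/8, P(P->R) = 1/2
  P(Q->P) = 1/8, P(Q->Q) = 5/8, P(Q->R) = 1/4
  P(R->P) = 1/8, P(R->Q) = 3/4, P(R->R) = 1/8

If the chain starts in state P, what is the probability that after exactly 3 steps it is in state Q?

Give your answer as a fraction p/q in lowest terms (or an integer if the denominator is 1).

Answer: 141/256

Derivation:
Computing P^3 by repeated multiplication:
P^1 =
  P: [3/8, 1/8, 1/2]
  Q: [1/8, 5/8, 1/4]
  R: [1/8, 3/4, 1/8]
P^2 =
  P: [7/32, 1/2, 9/32]
  Q: [5/32, 19/32, 1/4]
  R: [5/32, 37/64, 17/64]
P^3 =
  P: [23/128, 141/256, 69/256]
  Q: [21/128, 37/64, 33/128]
  R: [21/128, 297/512, 131/512]

(P^3)[P -> Q] = 141/256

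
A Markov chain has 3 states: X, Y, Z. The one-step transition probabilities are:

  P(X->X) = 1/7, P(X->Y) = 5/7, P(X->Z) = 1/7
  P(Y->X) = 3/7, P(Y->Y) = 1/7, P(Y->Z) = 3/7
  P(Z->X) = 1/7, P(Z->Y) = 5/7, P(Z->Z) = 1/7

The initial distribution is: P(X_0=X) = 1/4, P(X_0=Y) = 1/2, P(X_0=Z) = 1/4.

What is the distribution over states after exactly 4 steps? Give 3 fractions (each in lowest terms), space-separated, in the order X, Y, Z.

Answer: 649/2401 1103/2401 649/2401

Derivation:
Propagating the distribution step by step (d_{t+1} = d_t * P):
d_0 = (X=1/4, Y=1/2, Z=1/4)
  d_1[X] = 1/4*1/7 + 1/2*3/7 + 1/4*1/7 = 2/7
  d_1[Y] = 1/4*5/7 + 1/2*1/7 + 1/4*5/7 = 3/7
  d_1[Z] = 1/4*1/7 + 1/2*3/7 + 1/4*1/7 = 2/7
d_1 = (X=2/7, Y=3/7, Z=2/7)
  d_2[X] = 2/7*1/7 + 3/7*3/7 + 2/7*1/7 = 13/49
  d_2[Y] = 2/7*5/7 + 3/7*1/7 + 2/7*5/7 = 23/49
  d_2[Z] = 2/7*1/7 + 3/7*3/7 + 2/7*1/7 = 13/49
d_2 = (X=13/49, Y=23/49, Z=13/49)
  d_3[X] = 13/49*1/7 + 23/49*3/7 + 13/49*1/7 = 95/343
  d_3[Y] = 13/49*5/7 + 23/49*1/7 + 13/49*5/7 = 153/343
  d_3[Z] = 13/49*1/7 + 23/49*3/7 + 13/49*1/7 = 95/343
d_3 = (X=95/343, Y=153/343, Z=95/343)
  d_4[X] = 95/343*1/7 + 153/343*3/7 + 95/343*1/7 = 649/2401
  d_4[Y] = 95/343*5/7 + 153/343*1/7 + 95/343*5/7 = 1103/2401
  d_4[Z] = 95/343*1/7 + 153/343*3/7 + 95/343*1/7 = 649/2401
d_4 = (X=649/2401, Y=1103/2401, Z=649/2401)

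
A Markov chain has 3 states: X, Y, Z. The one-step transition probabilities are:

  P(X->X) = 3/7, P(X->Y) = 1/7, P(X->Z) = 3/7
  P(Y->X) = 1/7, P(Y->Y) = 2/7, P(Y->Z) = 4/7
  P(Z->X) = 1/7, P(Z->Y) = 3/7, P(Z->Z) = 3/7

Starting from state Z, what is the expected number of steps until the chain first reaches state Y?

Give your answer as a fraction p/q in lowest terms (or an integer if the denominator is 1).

Answer: 35/13

Derivation:
Let h_i = expected steps to first reach Y from state i.
Boundary: h_Y = 0.
First-step equations for the other states:
  h_X = 1 + 3/7*h_X + 1/7*h_Y + 3/7*h_Z
  h_Z = 1 + 1/7*h_X + 3/7*h_Y + 3/7*h_Z

Substituting h_Y = 0 and rearranging gives the linear system (I - Q) h = 1:
  [4/7, -3/7] . (h_X, h_Z) = 1
  [-1/7, 4/7] . (h_X, h_Z) = 1

Solving yields:
  h_X = 49/13
  h_Z = 35/13

Starting state is Z, so the expected hitting time is h_Z = 35/13.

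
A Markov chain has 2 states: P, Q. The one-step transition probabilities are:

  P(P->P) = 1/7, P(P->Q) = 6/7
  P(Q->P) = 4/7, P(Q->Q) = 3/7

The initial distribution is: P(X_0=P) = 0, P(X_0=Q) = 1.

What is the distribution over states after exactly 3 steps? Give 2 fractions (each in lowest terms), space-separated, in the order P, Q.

Propagating the distribution step by step (d_{t+1} = d_t * P):
d_0 = (P=0, Q=1)
  d_1[P] = 0*1/7 + 1*4/7 = 4/7
  d_1[Q] = 0*6/7 + 1*3/7 = 3/7
d_1 = (P=4/7, Q=3/7)
  d_2[P] = 4/7*1/7 + 3/7*4/7 = 16/49
  d_2[Q] = 4/7*6/7 + 3/7*3/7 = 33/49
d_2 = (P=16/49, Q=33/49)
  d_3[P] = 16/49*1/7 + 33/49*4/7 = 148/343
  d_3[Q] = 16/49*6/7 + 33/49*3/7 = 195/343
d_3 = (P=148/343, Q=195/343)

Answer: 148/343 195/343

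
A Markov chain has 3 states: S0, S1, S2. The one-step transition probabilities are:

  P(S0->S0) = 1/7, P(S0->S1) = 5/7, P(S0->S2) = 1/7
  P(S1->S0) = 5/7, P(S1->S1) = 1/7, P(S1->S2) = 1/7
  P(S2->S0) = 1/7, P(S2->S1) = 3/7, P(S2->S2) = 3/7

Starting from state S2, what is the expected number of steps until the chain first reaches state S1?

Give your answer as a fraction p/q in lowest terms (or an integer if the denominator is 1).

Answer: 49/23

Derivation:
Let h_i = expected steps to first reach S1 from state i.
Boundary: h_S1 = 0.
First-step equations for the other states:
  h_S0 = 1 + 1/7*h_S0 + 5/7*h_S1 + 1/7*h_S2
  h_S2 = 1 + 1/7*h_S0 + 3/7*h_S1 + 3/7*h_S2

Substituting h_S1 = 0 and rearranging gives the linear system (I - Q) h = 1:
  [6/7, -1/7] . (h_S0, h_S2) = 1
  [-1/7, 4/7] . (h_S0, h_S2) = 1

Solving yields:
  h_S0 = 35/23
  h_S2 = 49/23

Starting state is S2, so the expected hitting time is h_S2 = 49/23.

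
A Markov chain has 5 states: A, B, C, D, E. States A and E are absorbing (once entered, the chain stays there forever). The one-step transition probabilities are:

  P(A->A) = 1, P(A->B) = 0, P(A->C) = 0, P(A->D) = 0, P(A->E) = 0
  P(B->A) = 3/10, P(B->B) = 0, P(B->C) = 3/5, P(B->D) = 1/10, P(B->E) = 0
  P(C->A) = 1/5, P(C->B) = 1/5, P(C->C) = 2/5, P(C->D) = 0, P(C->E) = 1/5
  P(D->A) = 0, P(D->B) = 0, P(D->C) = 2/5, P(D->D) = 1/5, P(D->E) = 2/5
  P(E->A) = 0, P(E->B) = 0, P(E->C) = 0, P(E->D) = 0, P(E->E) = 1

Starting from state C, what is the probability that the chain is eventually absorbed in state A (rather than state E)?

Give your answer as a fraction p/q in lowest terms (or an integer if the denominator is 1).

Answer: 26/47

Derivation:
Let a_i = P(absorbed in A | start in state i).
Boundary conditions: a_A = 1, a_E = 0.
For each transient state i, a_i = sum_j P(i->j) * a_j:
  a_B = 3/10*a_A + 0*a_B + 3/5*a_C + 1/10*a_D + 0*a_E
  a_C = 1/5*a_A + 1/5*a_B + 2/5*a_C + 0*a_D + 1/5*a_E
  a_D = 0*a_A + 0*a_B + 2/5*a_C + 1/5*a_D + 2/5*a_E

Substituting a_A = 1 and a_E = 0, rearrange to (I - Q) a = r where r[i] = P(i -> A):
  [1, -3/5, -1/10] . (a_B, a_C, a_D) = 3/10
  [-1/5, 3/5, 0] . (a_B, a_C, a_D) = 1/5
  [0, -2/5, 4/5] . (a_B, a_C, a_D) = 0

Solving yields:
  a_B = 31/47
  a_C = 26/47
  a_D = 13/47

Starting state is C, so the absorption probability is a_C = 26/47.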